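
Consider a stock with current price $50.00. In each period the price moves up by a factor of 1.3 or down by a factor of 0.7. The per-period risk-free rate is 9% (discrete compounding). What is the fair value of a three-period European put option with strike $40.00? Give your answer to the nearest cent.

$2.26

Risk-neutral probability p = (1 + 0.09 − 0.7)/(1.3 − 0.7) = 0.3900/0.6000 = 0.6500
Terminal stock prices: S_uuu = 109.9, S_uud = 59.15, S_udd = 31.85, S_ddd = 17.15
Terminal payoffs (K − S): max(-69.85, 0) = 0, max(-19.15, 0) = 0, max(8.15, 0) = 8.15, max(22.85, 0) = 22.85
Node uu (S = 84.5): V_uu = 1/1.09·[0.6500·0.0000 + 0.3500·0.0000] = 0.0000
Node ud (S = 45.5): V_ud = 1/1.09·[0.6500·0.0000 + 0.3500·8.1500] = 2.6170
Node dd (S = 24.5): V_dd = 1/1.09·[0.6500·8.1500 + 0.3500·22.8500] = 12.1972
Node u (S = 65): V_u = 1/1.09·[0.6500·0.0000 + 0.3500·2.6170] = 0.8403
Node d (S = 35): V_d = 1/1.09·[0.6500·2.6170 + 0.3500·12.1972] = 5.4771
Node 0 (S = 50): V_0 = 1/1.09·[0.6500·0.8403 + 0.3500·5.4771] = 2.2598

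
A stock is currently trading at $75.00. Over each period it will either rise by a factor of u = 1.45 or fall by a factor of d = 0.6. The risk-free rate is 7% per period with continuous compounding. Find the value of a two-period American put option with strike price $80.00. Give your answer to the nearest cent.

Risk-neutral probability p = (e^0.07 − 0.6)/(1.45 − 0.6) = 0.4725/0.8500 = 0.5559
Terminal stock prices: S_uu = 157.7, S_ud = 65.25, S_dd = 27
Terminal payoffs (K − S): max(-77.69, 0) = 0, max(14.75, 0) = 14.75, max(53, 0) = 53
Node u (S = 108.8): continuation = e^(−0.07)·[0.5559·0.0000 + 0.4441·14.7500] = 6.1077; exercise value = 0.0000 ≤ continuation, so V_u = 6.1077
Node d (S = 45): continuation = e^(−0.07)·[0.5559·14.7500 + 0.4441·53.0000] = 29.5915; exercise value = 35.0000 > continuation, so V_d = 35.0000 (exercise)
Node 0 (S = 75): continuation = e^(−0.07)·[0.5559·6.1077 + 0.4441·35.0000] = 17.6586; exercise value = 5.0000 ≤ continuation, so V_0 = 17.6586

$17.66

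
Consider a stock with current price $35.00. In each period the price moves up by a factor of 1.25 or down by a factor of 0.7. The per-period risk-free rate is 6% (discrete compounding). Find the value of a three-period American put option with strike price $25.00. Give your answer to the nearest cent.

Risk-neutral probability p = (1 + 0.06 − 0.7)/(1.25 − 0.7) = 0.3600/0.5500 = 0.6545
Terminal stock prices: S_uuu = 68.36, S_uud = 38.28, S_udd = 21.44, S_ddd = 12
Terminal payoffs (K − S): max(-43.36, 0) = 0, max(-13.28, 0) = 0, max(3.563, 0) = 3.563, max(13, 0) = 13
Node uu (S = 54.69): continuation = 1/1.06·[0.6545·0.0000 + 0.3455·0.0000] = 0.0000; exercise value = 0.0000 ≤ continuation, so V_uu = 0.0000
Node ud (S = 30.62): continuation = 1/1.06·[0.6545·0.0000 + 0.3455·3.5625] = 1.1610; exercise value = 0.0000 ≤ continuation, so V_ud = 1.1610
Node dd (S = 17.15): continuation = 1/1.06·[0.6545·3.5625 + 0.3455·12.9950] = 6.4349; exercise value = 7.8500 > continuation, so V_dd = 7.8500 (exercise)
Node u (S = 43.75): continuation = 1/1.06·[0.6545·0.0000 + 0.3455·1.1610] = 0.3784; exercise value = 0.0000 ≤ continuation, so V_u = 0.3784
Node d (S = 24.5): continuation = 1/1.06·[0.6545·1.1610 + 0.3455·7.8500] = 3.2752; exercise value = 0.5000 ≤ continuation, so V_d = 3.2752
Node 0 (S = 35): continuation = 1/1.06·[0.6545·0.3784 + 0.3455·3.2752] = 1.3011; exercise value = 0.0000 ≤ continuation, so V_0 = 1.3011

$1.30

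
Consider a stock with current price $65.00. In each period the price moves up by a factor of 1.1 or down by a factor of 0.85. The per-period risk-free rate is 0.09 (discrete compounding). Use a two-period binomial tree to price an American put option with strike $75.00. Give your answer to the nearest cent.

$10.00

Risk-neutral probability p = (1 + 0.09 − 0.85)/(1.1 − 0.85) = 0.2400/0.2500 = 0.9600
Terminal stock prices: S_uu = 78.65, S_ud = 60.77, S_dd = 46.96
Terminal payoffs (K − S): max(-3.65, 0) = 0, max(14.23, 0) = 14.23, max(28.04, 0) = 28.04
Node u (S = 71.5): continuation = 1/1.09·[0.9600·0.0000 + 0.0400·14.2250] = 0.5220; exercise value = 3.5000 > continuation, so V_u = 3.5000 (exercise)
Node d (S = 55.25): continuation = 1/1.09·[0.9600·14.2250 + 0.0400·28.0375] = 13.5573; exercise value = 19.7500 > continuation, so V_d = 19.7500 (exercise)
Node 0 (S = 65): continuation = 1/1.09·[0.9600·3.5000 + 0.0400·19.7500] = 3.8073; exercise value = 10.0000 > continuation, so V_0 = 10.0000 (exercise)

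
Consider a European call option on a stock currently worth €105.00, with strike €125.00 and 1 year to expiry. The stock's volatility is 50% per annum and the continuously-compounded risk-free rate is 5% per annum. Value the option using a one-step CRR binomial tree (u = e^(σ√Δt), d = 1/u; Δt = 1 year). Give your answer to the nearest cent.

€19.53

CRR parameters: u = e^(σ√Δt) = e^(0.5·√1) = 1.6487, d = 1/u = 0.6065
Per-period rate: rΔt = 0.05·1 = 0.05, so R = e^0.05 = 1.0513
Risk-neutral probability p = (e^0.05 − 0.6065)/(1.6487 − 0.6065) = 0.4447/1.0422 = 0.4267
Terminal stock prices: S_u = 173.1, S_d = 63.69
Terminal payoffs (S − K): max(48.12, 0) = 48.12, max(-61.31, 0) = 0
Node 0 (S = 105): V_0 = e^(−0.05)·[0.4267·48.1157 + 0.5733·0.0000] = 19.5313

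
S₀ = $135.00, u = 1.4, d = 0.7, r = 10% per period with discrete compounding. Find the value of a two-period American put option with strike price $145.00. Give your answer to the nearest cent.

Risk-neutral probability p = (1 + 0.1 − 0.7)/(1.4 − 0.7) = 0.4000/0.7000 = 0.5714
Terminal stock prices: S_uu = 264.6, S_ud = 132.3, S_dd = 66.15
Terminal payoffs (K − S): max(-119.6, 0) = 0, max(12.7, 0) = 12.7, max(78.85, 0) = 78.85
Node u (S = 189): continuation = 1/1.1·[0.5714·0.0000 + 0.4286·12.7000] = 4.9481; exercise value = 0.0000 ≤ continuation, so V_u = 4.9481
Node d (S = 94.5): continuation = 1/1.1·[0.5714·12.7000 + 0.4286·78.8500] = 37.3182; exercise value = 50.5000 > continuation, so V_d = 50.5000 (exercise)
Node 0 (S = 135): continuation = 1/1.1·[0.5714·4.9481 + 0.4286·50.5000] = 22.2457; exercise value = 10.0000 ≤ continuation, so V_0 = 22.2457

$22.25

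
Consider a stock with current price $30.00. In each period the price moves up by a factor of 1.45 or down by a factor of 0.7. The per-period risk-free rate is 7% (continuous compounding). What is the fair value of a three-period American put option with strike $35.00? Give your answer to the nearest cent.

Risk-neutral probability p = (e^0.07 − 0.7)/(1.45 − 0.7) = 0.3725/0.7500 = 0.4967
Terminal stock prices: S_uuu = 91.46, S_uud = 44.15, S_udd = 21.31, S_ddd = 10.29
Terminal payoffs (K − S): max(-56.46, 0) = 0, max(-9.152, 0) = 0, max(13.69, 0) = 13.69, max(24.71, 0) = 24.71
Node uu (S = 63.08): continuation = e^(−0.07)·[0.4967·0.0000 + 0.5033·0.0000] = 0.0000; exercise value = 0.0000 ≤ continuation, so V_uu = 0.0000
Node ud (S = 30.45): continuation = e^(−0.07)·[0.4967·0.0000 + 0.5033·13.6850] = 6.4223; exercise value = 4.5500 ≤ continuation, so V_ud = 6.4223
Node dd (S = 14.7): continuation = e^(−0.07)·[0.4967·13.6850 + 0.5033·24.7100] = 17.9338; exercise value = 20.3000 > continuation, so V_dd = 20.3000 (exercise)
Node u (S = 43.5): continuation = e^(−0.07)·[0.4967·0.0000 + 0.5033·6.4223] = 3.0140; exercise value = 0.0000 ≤ continuation, so V_u = 3.0140
Node d (S = 21): continuation = e^(−0.07)·[0.4967·6.4223 + 0.5033·20.3000] = 12.5008; exercise value = 14.0000 > continuation, so V_d = 14.0000 (exercise)
Node 0 (S = 30): continuation = e^(−0.07)·[0.4967·3.0140 + 0.5033·14.0000] = 7.9659; exercise value = 5.0000 ≤ continuation, so V_0 = 7.9659

$7.97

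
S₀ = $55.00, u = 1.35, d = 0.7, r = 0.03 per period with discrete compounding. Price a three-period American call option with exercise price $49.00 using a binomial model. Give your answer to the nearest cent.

Risk-neutral probability p = (1 + 0.03 − 0.7)/(1.35 − 0.7) = 0.3300/0.6500 = 0.5077
Terminal stock prices: S_uuu = 135.3, S_uud = 70.17, S_udd = 36.38, S_ddd = 18.86
Terminal payoffs (S − K): max(86.32, 0) = 86.32, max(21.17, 0) = 21.17, max(-12.62, 0) = 0, max(-30.14, 0) = 0
Node uu (S = 100.2): continuation = 1/1.03·[0.5077·86.3206 + 0.4923·21.1663] = 52.6647; exercise value = 51.2375 ≤ continuation, so V_uu = 52.6647
Node ud (S = 51.97): continuation = 1/1.03·[0.5077·21.1663 + 0.4923·0.0000] = 10.4330; exercise value = 2.9750 ≤ continuation, so V_ud = 10.4330
Node dd (S = 26.95): continuation = 1/1.03·[0.5077·0.0000 + 0.4923·0.0000] = 0.0000; exercise value = 0.0000 ≤ continuation, so V_dd = 0.0000
Node u (S = 74.25): continuation = 1/1.03·[0.5077·52.6647 + 0.4923·10.4330] = 30.9453; exercise value = 25.2500 ≤ continuation, so V_u = 30.9453
Node d (S = 38.5): continuation = 1/1.03·[0.5077·10.4330 + 0.4923·0.0000] = 5.1425; exercise value = 0.0000 ≤ continuation, so V_d = 5.1425
Node 0 (S = 55): continuation = 1/1.03·[0.5077·30.9453 + 0.4923·5.1425] = 17.7110; exercise value = 6.0000 ≤ continuation, so V_0 = 17.7110

$17.71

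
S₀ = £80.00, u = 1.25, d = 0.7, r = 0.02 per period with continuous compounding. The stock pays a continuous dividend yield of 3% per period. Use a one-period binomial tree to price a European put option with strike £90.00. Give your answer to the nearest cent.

£15.75

Per-period risk-free factor R = e^0.02 = 1.0202; dividend-adjusted growth = e^(0.02−0.03) = 0.9900.
Risk-neutral probability p = (0.9900 − 0.7)/(1.25 − 0.7) = 0.2900/0.5500 = 0.5274
Terminal stock prices: S_u = 100, S_d = 56
Terminal payoffs (K − S): max(-10, 0) = 0, max(34, 0) = 34
Node 0 (S = 80): V_0 = e^(−0.02)·[0.5274·0.0000 + 0.4726·34.0000] = 15.7514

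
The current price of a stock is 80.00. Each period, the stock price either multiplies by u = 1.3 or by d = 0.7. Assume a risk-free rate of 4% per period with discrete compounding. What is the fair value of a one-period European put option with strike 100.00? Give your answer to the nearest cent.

Risk-neutral probability p = (1 + 0.04 − 0.7)/(1.3 − 0.7) = 0.3400/0.6000 = 0.5667
Terminal stock prices: S_u = 104, S_d = 56
Terminal payoffs (K − S): max(-4, 0) = 0, max(44, 0) = 44
Node 0 (S = 80): V_0 = 1/1.04·[0.5667·0.0000 + 0.4333·44.0000] = 18.3333

18.33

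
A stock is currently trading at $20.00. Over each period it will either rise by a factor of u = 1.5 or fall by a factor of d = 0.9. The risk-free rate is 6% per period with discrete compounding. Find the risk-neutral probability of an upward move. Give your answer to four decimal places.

Risk-neutral probability p = (1 + 0.06 − 0.9)/(1.5 − 0.9) = 0.1600/0.6000 = 0.2667

p = 0.2667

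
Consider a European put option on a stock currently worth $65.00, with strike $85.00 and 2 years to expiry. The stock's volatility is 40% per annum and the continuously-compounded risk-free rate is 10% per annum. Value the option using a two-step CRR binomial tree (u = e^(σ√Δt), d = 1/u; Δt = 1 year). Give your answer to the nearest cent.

$18.28

CRR parameters: u = e^(σ√Δt) = e^(0.4·√1) = 1.4918, d = 1/u = 0.6703
Per-period rate: rΔt = 0.1·1 = 0.1, so R = e^0.1 = 1.1052
Risk-neutral probability p = (e^0.1 − 0.6703)/(1.4918 − 0.6703) = 0.4349/0.8215 = 0.5293
Terminal stock prices: S_uu = 144.7, S_ud = 65, S_dd = 29.21
Terminal payoffs (K − S): max(-59.66, 0) = 0, max(20, 0) = 20, max(55.79, 0) = 55.79
Node u (S = 96.97): V_u = e^(−0.1)·[0.5293·0.0000 + 0.4707·20.0000] = 8.5175
Node d (S = 43.57): V_d = e^(−0.1)·[0.5293·20.0000 + 0.4707·55.7936] = 33.3404
Node 0 (S = 65): V_0 = e^(−0.1)·[0.5293·8.5175 + 0.4707·33.3404] = 18.2784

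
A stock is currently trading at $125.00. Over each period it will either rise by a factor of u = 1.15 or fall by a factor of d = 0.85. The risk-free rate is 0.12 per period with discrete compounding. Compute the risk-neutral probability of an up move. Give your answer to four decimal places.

p = 0.9000

Risk-neutral probability p = (1 + 0.12 − 0.85)/(1.15 − 0.85) = 0.2700/0.3000 = 0.9000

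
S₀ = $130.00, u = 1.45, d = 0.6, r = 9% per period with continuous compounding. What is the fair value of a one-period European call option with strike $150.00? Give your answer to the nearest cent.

Risk-neutral probability p = (e^0.09 − 0.6)/(1.45 − 0.6) = 0.4942/0.8500 = 0.5814
Terminal stock prices: S_u = 188.5, S_d = 78
Terminal payoffs (S − K): max(38.5, 0) = 38.5, max(-72, 0) = 0
Node 0 (S = 130): V_0 = e^(−0.09)·[0.5814·38.5000 + 0.4186·0.0000] = 20.4567

$20.46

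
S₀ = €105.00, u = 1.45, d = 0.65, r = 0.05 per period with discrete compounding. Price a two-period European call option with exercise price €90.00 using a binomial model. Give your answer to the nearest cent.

€33.72

Risk-neutral probability p = (1 + 0.05 − 0.65)/(1.45 − 0.65) = 0.4000/0.8000 = 0.5000
Terminal stock prices: S_uu = 220.8, S_ud = 98.96, S_dd = 44.36
Terminal payoffs (S − K): max(130.8, 0) = 130.8, max(8.963, 0) = 8.963, max(-45.64, 0) = 0
Node u (S = 152.2): V_u = 1/1.05·[0.5000·130.7625 + 0.5000·8.9625] = 66.5357
Node d (S = 68.25): V_d = 1/1.05·[0.5000·8.9625 + 0.5000·0.0000] = 4.2679
Node 0 (S = 105): V_0 = 1/1.05·[0.5000·66.5357 + 0.5000·4.2679] = 33.7160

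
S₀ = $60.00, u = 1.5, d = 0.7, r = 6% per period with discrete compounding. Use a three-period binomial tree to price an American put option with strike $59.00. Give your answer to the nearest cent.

$11.37

Risk-neutral probability p = (1 + 0.06 − 0.7)/(1.5 − 0.7) = 0.3600/0.8000 = 0.4500
Terminal stock prices: S_uuu = 202.5, S_uud = 94.5, S_udd = 44.1, S_ddd = 20.58
Terminal payoffs (K − S): max(-143.5, 0) = 0, max(-35.5, 0) = 0, max(14.9, 0) = 14.9, max(38.42, 0) = 38.42
Node uu (S = 135): continuation = 1/1.06·[0.4500·0.0000 + 0.5500·0.0000] = 0.0000; exercise value = 0.0000 ≤ continuation, so V_uu = 0.0000
Node ud (S = 63): continuation = 1/1.06·[0.4500·0.0000 + 0.5500·14.9000] = 7.7311; exercise value = 0.0000 ≤ continuation, so V_ud = 7.7311
Node dd (S = 29.4): continuation = 1/1.06·[0.4500·14.9000 + 0.5500·38.4200] = 26.2604; exercise value = 29.6000 > continuation, so V_dd = 29.6000 (exercise)
Node u (S = 90): continuation = 1/1.06·[0.4500·0.0000 + 0.5500·7.7311] = 4.0114; exercise value = 0.0000 ≤ continuation, so V_u = 4.0114
Node d (S = 42): continuation = 1/1.06·[0.4500·7.7311 + 0.5500·29.6000] = 18.6406; exercise value = 17.0000 ≤ continuation, so V_d = 18.6406
Node 0 (S = 60): continuation = 1/1.06·[0.4500·4.0114 + 0.5500·18.6406] = 11.3750; exercise value = 0.0000 ≤ continuation, so V_0 = 11.3750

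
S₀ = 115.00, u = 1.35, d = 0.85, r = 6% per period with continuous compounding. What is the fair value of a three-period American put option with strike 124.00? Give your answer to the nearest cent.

Risk-neutral probability p = (e^0.06 − 0.85)/(1.35 − 0.85) = 0.2118/0.5000 = 0.4237
Terminal stock prices: S_uuu = 282.9, S_uud = 178.1, S_udd = 112.2, S_ddd = 70.62
Terminal payoffs (K − S): max(-158.9, 0) = 0, max(-54.15, 0) = 0, max(11.83, 0) = 11.83, max(53.38, 0) = 53.38
Node uu (S = 209.6): continuation = e^(−0.06)·[0.4237·0.0000 + 0.5763·0.0000] = 0.0000; exercise value = 0.0000 ≤ continuation, so V_uu = 0.0000
Node ud (S = 132): continuation = e^(−0.06)·[0.4237·0.0000 + 0.5763·11.8319] = 6.4219; exercise value = 0.0000 ≤ continuation, so V_ud = 6.4219
Node dd (S = 83.09): continuation = e^(−0.06)·[0.4237·11.8319 + 0.5763·53.3756] = 33.6913; exercise value = 40.9125 > continuation, so V_dd = 40.9125 (exercise)
Node u (S = 155.2): continuation = e^(−0.06)·[0.4237·0.0000 + 0.5763·6.4219] = 3.4856; exercise value = 0.0000 ≤ continuation, so V_u = 3.4856
Node d (S = 97.75): continuation = e^(−0.06)·[0.4237·6.4219 + 0.5763·40.9125] = 24.7682; exercise value = 26.2500 > continuation, so V_d = 26.2500 (exercise)
Node 0 (S = 115): continuation = e^(−0.06)·[0.4237·3.4856 + 0.5763·26.2500] = 15.6383; exercise value = 9.0000 ≤ continuation, so V_0 = 15.6383

15.64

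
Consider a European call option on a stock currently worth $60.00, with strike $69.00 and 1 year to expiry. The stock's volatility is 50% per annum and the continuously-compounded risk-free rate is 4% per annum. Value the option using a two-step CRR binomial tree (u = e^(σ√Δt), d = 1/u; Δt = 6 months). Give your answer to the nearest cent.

$9.82

CRR parameters: u = e^(σ√Δt) = e^(0.5·√0.5) = 1.4241, d = 1/u = 0.7022
Per-period rate: rΔt = 0.04·0.5 = 0.02, so R = e^0.02 = 1.0202
Risk-neutral probability p = (e^0.02 − 0.7022)/(1.4241 − 0.7022) = 0.3180/0.7219 = 0.4405
Terminal stock prices: S_uu = 121.7, S_ud = 60, S_dd = 29.58
Terminal payoffs (S − K): max(52.69, 0) = 52.69, max(-9, 0) = 0, max(-39.42, 0) = 0
Node u (S = 85.45): V_u = e^(−0.02)·[0.4405·52.6869 + 0.5595·0.0000] = 22.7492
Node d (S = 42.13): V_d = e^(−0.02)·[0.4405·0.0000 + 0.5595·0.0000] = 0.0000
Node 0 (S = 60): V_0 = e^(−0.02)·[0.4405·22.7492 + 0.5595·0.0000] = 9.8227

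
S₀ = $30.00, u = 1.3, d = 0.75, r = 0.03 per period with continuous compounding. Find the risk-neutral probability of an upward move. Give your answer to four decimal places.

p = 0.5099

Risk-neutral probability p = (e^0.03 − 0.75)/(1.3 − 0.75) = 0.2805/0.5500 = 0.5099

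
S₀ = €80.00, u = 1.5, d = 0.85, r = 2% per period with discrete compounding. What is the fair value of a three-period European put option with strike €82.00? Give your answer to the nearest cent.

€12.47

Risk-neutral probability p = (1 + 0.02 − 0.85)/(1.5 − 0.85) = 0.1700/0.6500 = 0.2615
Terminal stock prices: S_uuu = 270, S_uud = 153, S_udd = 86.7, S_ddd = 49.13
Terminal payoffs (K − S): max(-188, 0) = 0, max(-71, 0) = 0, max(-4.7, 0) = 0, max(32.87, 0) = 32.87
Node uu (S = 180): V_uu = 1/1.02·[0.2615·0.0000 + 0.7385·0.0000] = 0.0000
Node ud (S = 102): V_ud = 1/1.02·[0.2615·0.0000 + 0.7385·0.0000] = 0.0000
Node dd (S = 57.8): V_dd = 1/1.02·[0.2615·0.0000 + 0.7385·32.8700] = 23.7973
Node u (S = 120): V_u = 1/1.02·[0.2615·0.0000 + 0.7385·0.0000] = 0.0000
Node d (S = 68): V_d = 1/1.02·[0.2615·0.0000 + 0.7385·23.7973] = 17.2288
Node 0 (S = 80): V_0 = 1/1.02·[0.2615·0.0000 + 0.7385·17.2288] = 12.4733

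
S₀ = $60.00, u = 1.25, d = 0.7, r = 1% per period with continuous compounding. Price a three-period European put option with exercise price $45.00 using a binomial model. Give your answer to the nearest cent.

Risk-neutral probability p = (e^0.01 − 0.7)/(1.25 − 0.7) = 0.3101/0.5500 = 0.5637
Terminal stock prices: S_uuu = 117.2, S_uud = 65.62, S_udd = 36.75, S_ddd = 20.58
Terminal payoffs (K − S): max(-72.19, 0) = 0, max(-20.62, 0) = 0, max(8.25, 0) = 8.25, max(24.42, 0) = 24.42
Node uu (S = 93.75): V_uu = e^(−0.01)·[0.5637·0.0000 + 0.4363·0.0000] = 0.0000
Node ud (S = 52.5): V_ud = e^(−0.01)·[0.5637·0.0000 + 0.4363·8.2500] = 3.5634
Node dd (S = 29.4): V_dd = e^(−0.01)·[0.5637·8.2500 + 0.4363·24.4200] = 15.1522
Node u (S = 75): V_u = e^(−0.01)·[0.5637·0.0000 + 0.4363·3.5634] = 1.5392
Node d (S = 42): V_d = e^(−0.01)·[0.5637·3.5634 + 0.4363·15.1522] = 8.5335
Node 0 (S = 60): V_0 = e^(−0.01)·[0.5637·1.5392 + 0.4363·8.5335] = 4.5449

$4.54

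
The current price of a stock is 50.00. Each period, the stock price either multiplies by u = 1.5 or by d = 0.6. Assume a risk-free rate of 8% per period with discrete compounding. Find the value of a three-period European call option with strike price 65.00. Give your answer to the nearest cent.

13.28

Risk-neutral probability p = (1 + 0.08 − 0.6)/(1.5 − 0.6) = 0.4800/0.9000 = 0.5333
Terminal stock prices: S_uuu = 168.8, S_uud = 67.5, S_udd = 27, S_ddd = 10.8
Terminal payoffs (S − K): max(103.8, 0) = 103.8, max(2.5, 0) = 2.5, max(-38, 0) = 0, max(-54.2, 0) = 0
Node uu (S = 112.5): V_uu = 1/1.08·[0.5333·103.7500 + 0.4667·2.5000] = 52.3148
Node ud (S = 45): V_ud = 1/1.08·[0.5333·2.5000 + 0.4667·0.0000] = 1.2346
Node dd (S = 18): V_dd = 1/1.08·[0.5333·0.0000 + 0.4667·0.0000] = 0.0000
Node u (S = 75): V_u = 1/1.08·[0.5333·52.3148 + 0.4667·1.2346] = 26.3679
Node d (S = 30): V_d = 1/1.08·[0.5333·1.2346 + 0.4667·0.0000] = 0.6097
Node 0 (S = 50): V_0 = 1/1.08·[0.5333·26.3679 + 0.4667·0.6097] = 13.2846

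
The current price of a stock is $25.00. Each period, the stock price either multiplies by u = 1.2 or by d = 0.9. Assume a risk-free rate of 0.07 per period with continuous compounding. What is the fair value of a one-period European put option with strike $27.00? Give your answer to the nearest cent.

Risk-neutral probability p = (e^0.07 − 0.9)/(1.2 − 0.9) = 0.1725/0.3000 = 0.5750
Terminal stock prices: S_u = 30, S_d = 22.5
Terminal payoffs (K − S): max(-3, 0) = 0, max(4.5, 0) = 4.5
Node 0 (S = 25): V_0 = e^(−0.07)·[0.5750·0.0000 + 0.4250·4.5000] = 1.7831

$1.78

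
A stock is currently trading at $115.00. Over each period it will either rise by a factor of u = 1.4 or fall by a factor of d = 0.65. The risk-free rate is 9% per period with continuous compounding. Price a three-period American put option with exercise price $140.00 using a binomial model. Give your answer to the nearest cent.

$31.45

Risk-neutral probability p = (e^0.09 − 0.65)/(1.4 − 0.65) = 0.4442/0.7500 = 0.5922
Terminal stock prices: S_uuu = 315.6, S_uud = 146.5, S_udd = 68.02, S_ddd = 31.58
Terminal payoffs (K − S): max(-175.6, 0) = 0, max(-6.51, 0) = 0, max(71.98, 0) = 71.98, max(108.4, 0) = 108.4
Node uu (S = 225.4): continuation = e^(−0.09)·[0.5922·0.0000 + 0.4078·0.0000] = 0.0000; exercise value = 0.0000 ≤ continuation, so V_uu = 0.0000
Node ud (S = 104.7): continuation = e^(−0.09)·[0.5922·0.0000 + 0.4078·71.9775] = 26.8240; exercise value = 35.3500 > continuation, so V_ud = 35.3500 (exercise)
Node dd (S = 48.59): continuation = e^(−0.09)·[0.5922·71.9775 + 0.4078·108.4181] = 79.3629; exercise value = 91.4125 > continuation, so V_dd = 91.4125 (exercise)
Node u (S = 161): continuation = e^(−0.09)·[0.5922·0.0000 + 0.4078·35.3500] = 13.1739; exercise value = 0.0000 ≤ continuation, so V_u = 13.1739
Node d (S = 74.75): continuation = e^(−0.09)·[0.5922·35.3500 + 0.4078·91.4125] = 53.2004; exercise value = 65.2500 > continuation, so V_d = 65.2500 (exercise)
Node 0 (S = 115): continuation = e^(−0.09)·[0.5922·13.1739 + 0.4078·65.2500] = 31.4473; exercise value = 25.0000 ≤ continuation, so V_0 = 31.4473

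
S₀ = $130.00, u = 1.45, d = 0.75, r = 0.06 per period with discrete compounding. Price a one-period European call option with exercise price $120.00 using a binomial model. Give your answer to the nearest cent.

Risk-neutral probability p = (1 + 0.06 − 0.75)/(1.45 − 0.75) = 0.3100/0.7000 = 0.4429
Terminal stock prices: S_u = 188.5, S_d = 97.5
Terminal payoffs (S − K): max(68.5, 0) = 68.5, max(-22.5, 0) = 0
Node 0 (S = 130): V_0 = 1/1.06·[0.4429·68.5000 + 0.5571·0.0000] = 28.6186

$28.62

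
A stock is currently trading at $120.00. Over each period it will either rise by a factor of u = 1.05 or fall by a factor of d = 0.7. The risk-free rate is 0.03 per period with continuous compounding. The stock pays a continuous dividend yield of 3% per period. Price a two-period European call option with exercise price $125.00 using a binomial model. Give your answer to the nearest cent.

Per-period risk-free factor R = e^0.03 = 1.0305; dividend-adjusted growth = e^(0.03−0.03) = 1.0000.
Risk-neutral probability p = (1.0000 − 0.7)/(1.05 − 0.7) = 0.3000/0.3500 = 0.8571
Terminal stock prices: S_uu = 132.3, S_ud = 88.2, S_dd = 58.8
Terminal payoffs (S − K): max(7.3, 0) = 7.3, max(-36.8, 0) = 0, max(-66.2, 0) = 0
Node u (S = 126): V_u = e^(−0.03)·[0.8571·7.3000 + 0.1429·0.0000] = 6.0722
Node d (S = 84): V_d = e^(−0.03)·[0.8571·0.0000 + 0.1429·0.0000] = 0.0000
Node 0 (S = 120): V_0 = e^(−0.03)·[0.8571·6.0722 + 0.1429·0.0000] = 5.0509

$5.05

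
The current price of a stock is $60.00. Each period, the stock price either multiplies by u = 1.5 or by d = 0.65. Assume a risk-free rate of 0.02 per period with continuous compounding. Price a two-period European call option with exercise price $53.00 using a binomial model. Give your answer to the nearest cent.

$17.54

Risk-neutral probability p = (e^0.02 − 0.65)/(1.5 − 0.65) = 0.3702/0.8500 = 0.4355
Terminal stock prices: S_uu = 135, S_ud = 58.5, S_dd = 25.35
Terminal payoffs (S − K): max(82, 0) = 82, max(5.5, 0) = 5.5, max(-27.65, 0) = 0
Node u (S = 90): V_u = e^(−0.02)·[0.4355·82.0000 + 0.5645·5.5000] = 38.0495
Node d (S = 39): V_d = e^(−0.02)·[0.4355·5.5000 + 0.5645·0.0000] = 2.3480
Node 0 (S = 60): V_0 = e^(−0.02)·[0.4355·38.0495 + 0.5645·2.3480] = 17.5427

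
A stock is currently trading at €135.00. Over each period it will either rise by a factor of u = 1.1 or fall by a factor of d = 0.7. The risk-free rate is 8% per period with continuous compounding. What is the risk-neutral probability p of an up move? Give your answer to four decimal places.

Risk-neutral probability p = (e^0.08 − 0.7)/(1.1 − 0.7) = 0.3833/0.4000 = 0.9582

p = 0.9582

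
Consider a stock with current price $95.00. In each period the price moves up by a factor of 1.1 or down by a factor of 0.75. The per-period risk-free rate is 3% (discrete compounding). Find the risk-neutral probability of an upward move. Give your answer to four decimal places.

p = 0.8000

Risk-neutral probability p = (1 + 0.03 − 0.75)/(1.1 − 0.75) = 0.2800/0.3500 = 0.8000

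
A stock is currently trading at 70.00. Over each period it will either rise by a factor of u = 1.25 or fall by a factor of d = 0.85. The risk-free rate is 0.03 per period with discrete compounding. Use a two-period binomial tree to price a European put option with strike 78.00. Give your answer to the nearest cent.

Risk-neutral probability p = (1 + 0.03 − 0.85)/(1.25 − 0.85) = 0.1800/0.4000 = 0.4500
Terminal stock prices: S_uu = 109.4, S_ud = 74.38, S_dd = 50.57
Terminal payoffs (K − S): max(-31.38, 0) = 0, max(3.625, 0) = 3.625, max(27.43, 0) = 27.43
Node u (S = 87.5): V_u = 1/1.03·[0.4500·0.0000 + 0.5500·3.6250] = 1.9357
Node d (S = 59.5): V_d = 1/1.03·[0.4500·3.6250 + 0.5500·27.4250] = 16.2282
Node 0 (S = 70): V_0 = 1/1.03·[0.4500·1.9357 + 0.5500·16.2282] = 9.5112

9.51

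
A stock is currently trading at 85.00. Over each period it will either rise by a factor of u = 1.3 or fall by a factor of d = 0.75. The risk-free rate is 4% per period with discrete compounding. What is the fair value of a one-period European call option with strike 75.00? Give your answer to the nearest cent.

18.00

Risk-neutral probability p = (1 + 0.04 − 0.75)/(1.3 − 0.75) = 0.2900/0.5500 = 0.5273
Terminal stock prices: S_u = 110.5, S_d = 63.75
Terminal payoffs (S − K): max(35.5, 0) = 35.5, max(-11.25, 0) = 0
Node 0 (S = 85): V_0 = 1/1.04·[0.5273·35.5000 + 0.4727·0.0000] = 17.9983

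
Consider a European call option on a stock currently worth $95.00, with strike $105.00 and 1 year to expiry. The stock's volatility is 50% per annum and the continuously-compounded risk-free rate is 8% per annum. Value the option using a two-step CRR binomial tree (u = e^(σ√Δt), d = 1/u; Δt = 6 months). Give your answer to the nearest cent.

$17.81

CRR parameters: u = e^(σ√Δt) = e^(0.5·√0.5) = 1.4241, d = 1/u = 0.7022
Per-period rate: rΔt = 0.08·0.5 = 0.04, so R = e^0.04 = 1.0408
Risk-neutral probability p = (e^0.04 − 0.7022)/(1.4241 − 0.7022) = 0.3386/0.7219 = 0.4691
Terminal stock prices: S_uu = 192.7, S_ud = 95, S_dd = 46.84
Terminal payoffs (S − K): max(87.67, 0) = 87.67, max(-10, 0) = 0, max(-58.16, 0) = 0
Node u (S = 135.3): V_u = e^(−0.04)·[0.4691·87.6709 + 0.5309·0.0000] = 39.5097
Node d (S = 66.71): V_d = e^(−0.04)·[0.4691·0.0000 + 0.5309·0.0000] = 0.0000
Node 0 (S = 95): V_0 = e^(−0.04)·[0.4691·39.5097 + 0.5309·0.0000] = 17.8054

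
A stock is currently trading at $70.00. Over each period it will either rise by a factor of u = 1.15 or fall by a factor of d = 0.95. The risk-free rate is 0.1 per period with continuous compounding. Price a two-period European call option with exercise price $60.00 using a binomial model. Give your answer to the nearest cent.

$20.88

Risk-neutral probability p = (e^0.1 − 0.95)/(1.15 − 0.95) = 0.1552/0.2000 = 0.7759
Terminal stock prices: S_uu = 92.57, S_ud = 76.47, S_dd = 63.17
Terminal payoffs (S − K): max(32.57, 0) = 32.57, max(16.47, 0) = 16.47, max(3.175, 0) = 3.175
Node u (S = 80.5): V_u = e^(−0.1)·[0.7759·32.5750 + 0.2241·16.4750] = 26.2098
Node d (S = 66.5): V_d = e^(−0.1)·[0.7759·16.4750 + 0.2241·3.1750] = 12.2098
Node 0 (S = 70): V_0 = e^(−0.1)·[0.7759·26.2098 + 0.2241·12.2098] = 20.8762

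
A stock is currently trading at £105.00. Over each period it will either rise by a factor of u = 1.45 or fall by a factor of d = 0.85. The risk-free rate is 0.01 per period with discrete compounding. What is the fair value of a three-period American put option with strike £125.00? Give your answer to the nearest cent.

Risk-neutral probability p = (1 + 0.01 − 0.85)/(1.45 − 0.85) = 0.1600/0.6000 = 0.2667
Terminal stock prices: S_uuu = 320.1, S_uud = 187.6, S_udd = 110, S_ddd = 64.48
Terminal payoffs (K − S): max(-195.1, 0) = 0, max(-62.65, 0) = 0, max(15, 0) = 15, max(60.52, 0) = 60.52
Node uu (S = 220.8): continuation = 1/1.01·[0.2667·0.0000 + 0.7333·0.0000] = 0.0000; exercise value = 0.0000 ≤ continuation, so V_uu = 0.0000
Node ud (S = 129.4): continuation = 1/1.01·[0.2667·0.0000 + 0.7333·14.9994] = 10.8906; exercise value = 0.0000 ≤ continuation, so V_ud = 10.8906
Node dd (S = 75.86): continuation = 1/1.01·[0.2667·14.9994 + 0.7333·60.5169] = 47.8999; exercise value = 49.1375 > continuation, so V_dd = 49.1375 (exercise)
Node u (S = 152.2): continuation = 1/1.01·[0.2667·0.0000 + 0.7333·10.8906] = 7.9074; exercise value = 0.0000 ≤ continuation, so V_u = 7.9074
Node d (S = 89.25): continuation = 1/1.01·[0.2667·10.8906 + 0.7333·49.1375] = 38.5528; exercise value = 35.7500 ≤ continuation, so V_d = 38.5528
Node 0 (S = 105): continuation = 1/1.01·[0.2667·7.9074 + 0.7333·38.5528] = 30.0799; exercise value = 20.0000 ≤ continuation, so V_0 = 30.0799

£30.08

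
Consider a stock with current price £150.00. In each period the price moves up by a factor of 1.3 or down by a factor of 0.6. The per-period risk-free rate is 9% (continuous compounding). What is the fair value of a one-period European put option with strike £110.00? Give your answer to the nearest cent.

£5.37

Risk-neutral probability p = (e^0.09 − 0.6)/(1.3 − 0.6) = 0.4942/0.7000 = 0.7060
Terminal stock prices: S_u = 195, S_d = 90
Terminal payoffs (K − S): max(-85, 0) = 0, max(20, 0) = 20
Node 0 (S = 150): V_0 = e^(−0.09)·[0.7060·0.0000 + 0.2940·20.0000] = 5.3746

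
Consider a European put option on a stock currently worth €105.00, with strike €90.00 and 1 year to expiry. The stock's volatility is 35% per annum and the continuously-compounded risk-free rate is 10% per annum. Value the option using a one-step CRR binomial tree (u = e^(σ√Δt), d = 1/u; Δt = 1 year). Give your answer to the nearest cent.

CRR parameters: u = e^(σ√Δt) = e^(0.35·√1) = 1.4191, d = 1/u = 0.7047
Per-period rate: rΔt = 0.1·1 = 0.1, so R = e^0.1 = 1.1052
Risk-neutral probability p = (e^0.1 − 0.7047)/(1.4191 − 0.7047) = 0.4005/0.7144 = 0.5606
Terminal stock prices: S_u = 149, S_d = 73.99
Terminal payoffs (K − S): max(-59, 0) = 0, max(16.01, 0) = 16.01
Node 0 (S = 105): V_0 = e^(−0.1)·[0.5606·0.0000 + 0.4394·16.0078] = 6.3644

€6.36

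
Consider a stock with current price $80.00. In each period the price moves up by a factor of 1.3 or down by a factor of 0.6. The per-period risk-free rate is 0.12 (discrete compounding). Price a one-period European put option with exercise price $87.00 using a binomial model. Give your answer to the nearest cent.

Risk-neutral probability p = (1 + 0.12 − 0.6)/(1.3 − 0.6) = 0.5200/0.7000 = 0.7429
Terminal stock prices: S_u = 104, S_d = 48
Terminal payoffs (K − S): max(-17, 0) = 0, max(39, 0) = 39
Node 0 (S = 80): V_0 = 1/1.12·[0.7429·0.0000 + 0.2571·39.0000] = 8.9541

$8.95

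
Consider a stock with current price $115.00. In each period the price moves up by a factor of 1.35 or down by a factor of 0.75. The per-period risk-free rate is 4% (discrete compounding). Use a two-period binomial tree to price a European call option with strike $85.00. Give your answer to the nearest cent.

$41.43

Risk-neutral probability p = (1 + 0.04 − 0.75)/(1.35 − 0.75) = 0.2900/0.6000 = 0.4833
Terminal stock prices: S_uu = 209.6, S_ud = 116.4, S_dd = 64.69
Terminal payoffs (S − K): max(124.6, 0) = 124.6, max(31.44, 0) = 31.44, max(-20.31, 0) = 0
Node u (S = 155.2): V_u = 1/1.04·[0.4833·124.5875 + 0.5167·31.4375] = 73.5192
Node d (S = 86.25): V_d = 1/1.04·[0.4833·31.4375 + 0.5167·0.0000] = 14.6104
Node 0 (S = 115): V_0 = 1/1.04·[0.4833·73.5192 + 0.5167·14.6104] = 41.4260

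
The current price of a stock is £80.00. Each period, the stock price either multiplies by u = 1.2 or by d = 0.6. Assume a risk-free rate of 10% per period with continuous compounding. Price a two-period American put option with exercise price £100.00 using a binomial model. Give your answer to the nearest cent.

£20.00

Risk-neutral probability p = (e^0.1 − 0.6)/(1.2 − 0.6) = 0.5052/0.6000 = 0.8420
Terminal stock prices: S_uu = 115.2, S_ud = 57.6, S_dd = 28.8
Terminal payoffs (K − S): max(-15.2, 0) = 0, max(42.4, 0) = 42.4, max(71.2, 0) = 71.2
Node u (S = 96): continuation = e^(−0.1)·[0.8420·0.0000 + 0.1580·42.4000] = 6.0635; exercise value = 4.0000 ≤ continuation, so V_u = 6.0635
Node d (S = 48): continuation = e^(−0.1)·[0.8420·42.4000 + 0.1580·71.2000] = 42.4837; exercise value = 52.0000 > continuation, so V_d = 52.0000 (exercise)
Node 0 (S = 80): continuation = e^(−0.1)·[0.8420·6.0635 + 0.1580·52.0000] = 12.0558; exercise value = 20.0000 > continuation, so V_0 = 20.0000 (exercise)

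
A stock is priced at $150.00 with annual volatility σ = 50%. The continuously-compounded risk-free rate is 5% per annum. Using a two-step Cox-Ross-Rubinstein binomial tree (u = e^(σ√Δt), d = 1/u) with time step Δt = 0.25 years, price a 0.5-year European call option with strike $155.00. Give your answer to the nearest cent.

CRR parameters: u = e^(σ√Δt) = e^(0.5·√0.25) = 1.2840, d = 1/u = 0.7788
Per-period rate: rΔt = 0.05·0.25 = 0.0125, so R = e^0.0125 = 1.0126
Risk-neutral probability p = (e^0.0125 − 0.7788)/(1.2840 − 0.7788) = 0.2338/0.5052 = 0.4627
Terminal stock prices: S_uu = 247.3, S_ud = 150, S_dd = 90.98
Terminal payoffs (S − K): max(92.31, 0) = 92.31, max(-5, 0) = 0, max(-64.02, 0) = 0
Node u (S = 192.6): V_u = e^(−0.0125)·[0.4627·92.3082 + 0.5373·0.0000] = 42.1823
Node d (S = 116.8): V_d = e^(−0.0125)·[0.4627·0.0000 + 0.5373·0.0000] = 0.0000
Node 0 (S = 150): V_0 = e^(−0.0125)·[0.4627·42.1823 + 0.5373·0.0000] = 19.2761

$19.28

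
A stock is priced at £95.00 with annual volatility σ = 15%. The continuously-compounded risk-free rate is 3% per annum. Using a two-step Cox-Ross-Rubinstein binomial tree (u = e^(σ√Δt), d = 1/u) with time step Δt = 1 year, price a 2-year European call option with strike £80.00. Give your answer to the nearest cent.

CRR parameters: u = e^(σ√Δt) = e^(0.15·√1) = 1.1618, d = 1/u = 0.8607
Per-period rate: rΔt = 0.03·1 = 0.03, so R = e^0.03 = 1.0305
Risk-neutral probability p = (e^0.03 − 0.8607)/(1.1618 − 0.8607) = 0.1697/0.3011 = 0.5637
Terminal stock prices: S_uu = 128.2, S_ud = 95, S_dd = 70.38
Terminal payoffs (S − K): max(48.24, 0) = 48.24, max(15, 0) = 15, max(-9.622, 0) = 0
Node u (S = 110.4): V_u = e^(−0.03)·[0.5637·48.2366 + 0.4363·15.0000] = 32.7386
Node d (S = 81.77): V_d = e^(−0.03)·[0.5637·15.0000 + 0.4363·0.0000] = 8.2057
Node 0 (S = 95): V_0 = e^(−0.03)·[0.5637·32.7386 + 0.4363·8.2057] = 21.3838

£21.38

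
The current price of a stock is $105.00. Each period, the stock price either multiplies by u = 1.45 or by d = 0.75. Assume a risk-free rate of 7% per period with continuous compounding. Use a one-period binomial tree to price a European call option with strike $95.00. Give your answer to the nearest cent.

Risk-neutral probability p = (e^0.07 − 0.75)/(1.45 − 0.75) = 0.3225/0.7000 = 0.4607
Terminal stock prices: S_u = 152.2, S_d = 78.75
Terminal payoffs (S − K): max(57.25, 0) = 57.25, max(-16.25, 0) = 0
Node 0 (S = 105): V_0 = e^(−0.07)·[0.4607·57.2500 + 0.5393·0.0000] = 24.5933

$24.59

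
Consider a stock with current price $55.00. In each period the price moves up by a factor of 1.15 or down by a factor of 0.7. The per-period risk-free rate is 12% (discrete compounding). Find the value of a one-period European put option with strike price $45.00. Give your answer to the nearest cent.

$0.39

Risk-neutral probability p = (1 + 0.12 − 0.7)/(1.15 − 0.7) = 0.4200/0.4500 = 0.9333
Terminal stock prices: S_u = 63.25, S_d = 38.5
Terminal payoffs (K − S): max(-18.25, 0) = 0, max(6.5, 0) = 6.5
Node 0 (S = 55): V_0 = 1/1.12·[0.9333·0.0000 + 0.0667·6.5000] = 0.3869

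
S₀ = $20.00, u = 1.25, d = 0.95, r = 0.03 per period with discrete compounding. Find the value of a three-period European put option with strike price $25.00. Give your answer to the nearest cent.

Risk-neutral probability p = (1 + 0.03 − 0.95)/(1.25 − 0.95) = 0.0800/0.3000 = 0.2667
Terminal stock prices: S_uuu = 39.06, S_uud = 29.69, S_udd = 22.56, S_ddd = 17.15
Terminal payoffs (K − S): max(-14.06, 0) = 0, max(-4.688, 0) = 0, max(2.438, 0) = 2.438, max(7.853, 0) = 7.853
Node uu (S = 31.25): V_uu = 1/1.03·[0.2667·0.0000 + 0.7333·0.0000] = 0.0000
Node ud (S = 23.75): V_ud = 1/1.03·[0.2667·0.0000 + 0.7333·2.4375] = 1.7354
Node dd (S = 18.05): V_dd = 1/1.03·[0.2667·2.4375 + 0.7333·7.8525] = 6.2218
Node u (S = 25): V_u = 1/1.03·[0.2667·0.0000 + 0.7333·1.7354] = 1.2356
Node d (S = 19): V_d = 1/1.03·[0.2667·1.7354 + 0.7333·6.2218] = 4.8791
Node 0 (S = 20): V_0 = 1/1.03·[0.2667·1.2356 + 0.7333·4.8791] = 3.7937

$3.79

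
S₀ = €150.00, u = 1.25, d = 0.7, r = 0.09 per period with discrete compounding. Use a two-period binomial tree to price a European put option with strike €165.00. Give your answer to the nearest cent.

Risk-neutral probability p = (1 + 0.09 − 0.7)/(1.25 − 0.7) = 0.3900/0.5500 = 0.7091
Terminal stock prices: S_uu = 234.4, S_ud = 131.2, S_dd = 73.5
Terminal payoffs (K − S): max(-69.38, 0) = 0, max(33.75, 0) = 33.75, max(91.5, 0) = 91.5
Node u (S = 187.5): V_u = 1/1.09·[0.7091·0.0000 + 0.2909·33.7500] = 9.0075
Node d (S = 105): V_d = 1/1.09·[0.7091·33.7500 + 0.2909·91.5000] = 46.3761
Node 0 (S = 150): V_0 = 1/1.09·[0.7091·9.0075 + 0.2909·46.3761] = 18.2370

€18.24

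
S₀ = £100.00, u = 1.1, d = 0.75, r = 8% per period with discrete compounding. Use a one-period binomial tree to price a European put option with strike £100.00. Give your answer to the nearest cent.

£1.32

Risk-neutral probability p = (1 + 0.08 − 0.75)/(1.1 − 0.75) = 0.3300/0.3500 = 0.9429
Terminal stock prices: S_u = 110, S_d = 75
Terminal payoffs (K − S): max(-10, 0) = 0, max(25, 0) = 25
Node 0 (S = 100): V_0 = 1/1.08·[0.9429·0.0000 + 0.0571·25.0000] = 1.3228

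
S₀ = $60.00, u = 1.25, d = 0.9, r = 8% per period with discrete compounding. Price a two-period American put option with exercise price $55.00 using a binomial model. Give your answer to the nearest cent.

$1.29

Risk-neutral probability p = (1 + 0.08 − 0.9)/(1.25 − 0.9) = 0.1800/0.3500 = 0.5143
Terminal stock prices: S_uu = 93.75, S_ud = 67.5, S_dd = 48.6
Terminal payoffs (K − S): max(-38.75, 0) = 0, max(-12.5, 0) = 0, max(6.4, 0) = 6.4
Node u (S = 75): continuation = 1/1.08·[0.5143·0.0000 + 0.4857·0.0000] = 0.0000; exercise value = 0.0000 ≤ continuation, so V_u = 0.0000
Node d (S = 54): continuation = 1/1.08·[0.5143·0.0000 + 0.4857·6.4000] = 2.8783; exercise value = 1.0000 ≤ continuation, so V_d = 2.8783
Node 0 (S = 60): continuation = 1/1.08·[0.5143·0.0000 + 0.4857·2.8783] = 1.2945; exercise value = 0.0000 ≤ continuation, so V_0 = 1.2945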